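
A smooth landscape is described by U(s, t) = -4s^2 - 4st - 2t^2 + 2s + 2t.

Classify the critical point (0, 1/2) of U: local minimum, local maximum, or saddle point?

local maximum

The Hessian of U is constant: H = [[-8, -4], [-4, -4]].
det(H) = (-8)·(-4) − (-4)² = 16.
det(H) > 0 and tr(H) = -12 < 0, so H is negative definite and the point is a local maximum.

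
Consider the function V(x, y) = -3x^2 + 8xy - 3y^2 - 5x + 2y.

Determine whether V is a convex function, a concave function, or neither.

neither

V is quadratic, so its Hessian is the constant matrix H = [[-6, 8], [8, -6]].
det(H) = -28, tr(H) = -12.
det(H) < 0, so H is indefinite: neither convex nor concave.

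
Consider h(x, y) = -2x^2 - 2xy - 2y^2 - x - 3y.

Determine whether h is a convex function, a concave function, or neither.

h is quadratic, so its Hessian is the constant matrix H = [[-4, -2], [-2, -4]].
det(H) = 12, tr(H) = -8.
det(H) > 0 and tr(H) < 0, so H is negative definite everywhere: concave.

concave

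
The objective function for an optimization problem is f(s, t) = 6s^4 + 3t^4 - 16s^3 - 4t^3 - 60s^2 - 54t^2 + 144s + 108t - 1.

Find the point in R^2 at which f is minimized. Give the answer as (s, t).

(-2, -3)

f(s,t) separates as P(s) + Q(t) − 1, so its minimum is min P + min Q − 1.
P'(s) = 24(s - 3)(s - 1)(s + 2) vanishes at s ∈ {-2, 1, 3}; Q'(t) = 12(t - 3)(t - 1)(t + 3) vanishes at t ∈ {-3, 1, 3}.
Local minima of P (where P''>0): P(-2)=-304, P(3)=-54. Local minima of Q: Q(-3)=-459, Q(3)=-27.
So the global minimum of f is P(-2) + Q(-3) − 1 = -304 − 459 − 1 = -764, attained at (-2, -3).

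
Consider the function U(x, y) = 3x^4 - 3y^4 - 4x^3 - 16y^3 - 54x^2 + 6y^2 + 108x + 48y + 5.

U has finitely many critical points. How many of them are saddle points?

5

U separates as a function of x plus a function of y, so ∇U=0 decouples.
∂U/∂x = 12(x - 3)(x - 1)(x + 3) = 0 at x ∈ {-3, 1, 3}; ∂U/∂y = -12(y - 1)(y + 1)(y + 4) = 0 at y ∈ {-4, -1, 1}.
The Hessian is diagonal: diag(U_xx, U_yy). Second derivatives: U_xx(-3)=288, U_xx(1)=-96, U_xx(3)=144; U_yy(-4)=-180, U_yy(-1)=72, U_yy(1)=-120.
Saddle points occur where the two diagonal entries have opposite signs: (-3, -4), (-3, 1), (1, -1), (3, -4), (3, 1). Count: 5.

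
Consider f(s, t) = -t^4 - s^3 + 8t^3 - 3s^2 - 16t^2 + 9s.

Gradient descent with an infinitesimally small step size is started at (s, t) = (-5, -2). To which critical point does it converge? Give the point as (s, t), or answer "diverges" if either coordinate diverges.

f is separable, so gradient descent decouples: s follows -∂f/∂s, t follows -∂f/∂t.
∂f/∂s = -3(s - 1)(s + 3); at s=-5 this is -36, so s increases.
∂f/∂t = -4t(t - 4)(t - 2); at t=-2 this is 192, so t decreases.
The t-coordinate has no critical point in that direction and runs off to infinity.

diverges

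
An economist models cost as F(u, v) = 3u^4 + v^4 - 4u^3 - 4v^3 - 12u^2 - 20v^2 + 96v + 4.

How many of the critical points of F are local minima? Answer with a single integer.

F separates as a function of u plus a function of v, so ∇F=0 decouples.
∂F/∂u = 12u(u - 2)(u + 1) = 0 at u ∈ {-1, 0, 2}; ∂F/∂v = 4(v - 4)(v - 2)(v + 3) = 0 at v ∈ {-3, 2, 4}.
The Hessian is diagonal: diag(F_uu, F_vv). Second derivatives: F_uu(-1)=36, F_uu(0)=-24, F_uu(2)=72; F_vv(-3)=140, F_vv(2)=-40, F_vv(4)=56.
Local minima occur where both diagonal entries positive: (-1, -3), (-1, 4), (2, -3), (2, 4). Count: 4.

4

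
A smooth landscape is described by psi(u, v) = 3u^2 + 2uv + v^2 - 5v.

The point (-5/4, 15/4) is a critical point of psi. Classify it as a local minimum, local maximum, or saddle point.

local minimum

The Hessian of psi is constant: H = [[6, 2], [2, 2]].
det(H) = 6·2 − 2² = 8.
det(H) > 0 and tr(H) = 8 > 0, so H is positive definite and the point is a local minimum.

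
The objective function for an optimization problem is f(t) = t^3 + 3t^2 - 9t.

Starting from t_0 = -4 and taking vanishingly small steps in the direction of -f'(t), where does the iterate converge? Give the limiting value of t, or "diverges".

diverges

f'(t) = 3(t - 1)(t + 3), so f'(-4) = 15.
Gradient descent moves in the -f' direction, i.e. t is decreasing.
There is no critical point below t=-4, and f' keeps the same sign, so the iterate runs off to −∞.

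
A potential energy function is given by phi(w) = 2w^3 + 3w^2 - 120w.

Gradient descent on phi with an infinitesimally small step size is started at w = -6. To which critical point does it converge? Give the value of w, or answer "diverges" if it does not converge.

diverges

phi'(w) = 6(w - 4)(w + 5), so phi'(-6) = 60.
Gradient descent moves in the -phi' direction, i.e. w is decreasing.
There is no critical point below w=-6, and phi' keeps the same sign, so the iterate runs off to −∞.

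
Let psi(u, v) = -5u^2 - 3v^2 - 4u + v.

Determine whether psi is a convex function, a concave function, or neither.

psi is quadratic, so its Hessian is the constant matrix H = [[-10, 0], [0, -6]].
det(H) = 60, tr(H) = -16.
det(H) > 0 and tr(H) < 0, so H is negative definite everywhere: concave.

concave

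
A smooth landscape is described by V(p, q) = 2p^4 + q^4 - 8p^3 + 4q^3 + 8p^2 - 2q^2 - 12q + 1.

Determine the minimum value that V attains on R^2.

-8

V(p,q) separates as A(p) + B(q) + 1, so its minimum is min A + min B + 1.
A'(p) = 8p(p - 2)(p - 1) vanishes at p ∈ {0, 1, 2}; B'(q) = 4(q - 1)(q + 1)(q + 3) vanishes at q ∈ {-3, -1, 1}.
Local minima of A (where A''>0): A(0)=0, A(2)=0. Local minima of B: B(-3)=-9, B(1)=-9.
So the global minimum of V is A(0) + B(-3) + 1 = 0 − 9 + 1 = -8, attained at (0, -3).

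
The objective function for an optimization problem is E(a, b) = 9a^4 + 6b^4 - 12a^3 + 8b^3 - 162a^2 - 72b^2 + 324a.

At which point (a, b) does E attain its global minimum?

E(a,b) separates as P(a) + Q(b), so its minimum is min P + min Q.
P'(a) = 36(a - 3)(a - 1)(a + 3) vanishes at a ∈ {-3, 1, 3}; Q'(b) = 24b(b - 2)(b + 3) vanishes at b ∈ {-3, 0, 2}.
Local minima of P (where P''>0): P(-3)=-1377, P(3)=-81. Local minima of Q: Q(-3)=-378, Q(2)=-128.
So the global minimum of E is P(-3) + Q(-3) = -1377 − 378 = -1755, attained at (-3, -3).

(-3, -3)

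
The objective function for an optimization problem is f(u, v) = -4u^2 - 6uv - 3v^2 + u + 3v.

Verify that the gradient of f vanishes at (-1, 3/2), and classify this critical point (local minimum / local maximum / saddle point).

∇f = (-8u - 6v + 1, -6u - 6v + 3); substituting (-1, 3/2) gives ∇f = (0, 0), so (-1, 3/2) is indeed a critical point.
The Hessian of f is constant: H = [[-8, -6], [-6, -6]].
det(H) = (-8)·(-6) − (-6)² = 12.
det(H) > 0 and tr(H) = -14 < 0, so H is negative definite and the point is a local maximum.

local maximum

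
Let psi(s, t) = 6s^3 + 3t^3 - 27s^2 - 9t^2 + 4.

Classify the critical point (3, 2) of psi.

The mixed partial ∂²psi/∂s∂t is 0, so the Hessian at any point is diag(psi_ss, psi_tt) = diag(18(2s - 3), 18(t - 1)).
At (3, 2): H = diag(54, 18).
Both eigenvalues are positive, so H is positive definite: a local minimum.

local minimum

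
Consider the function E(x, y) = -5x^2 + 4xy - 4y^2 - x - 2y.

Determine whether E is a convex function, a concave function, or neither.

concave

E is quadratic, so its Hessian is the constant matrix H = [[-10, 4], [4, -8]].
det(H) = 64, tr(H) = -18.
det(H) > 0 and tr(H) < 0, so H is negative definite everywhere: concave.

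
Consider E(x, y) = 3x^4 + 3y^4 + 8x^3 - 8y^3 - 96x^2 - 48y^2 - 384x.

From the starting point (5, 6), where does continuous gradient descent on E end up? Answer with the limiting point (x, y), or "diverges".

(4, 4)

E is separable, so gradient descent decouples: x follows -∂E/∂x, y follows -∂E/∂y.
∂E/∂x = 12(x - 4)(x + 2)(x + 4); at x=5 this is 756, so x decreases.
∂E/∂y = 12y(y - 4)(y + 2); at y=6 this is 1152, so y decreases.
x converges to its nearest critical value 4 (a local min of the x-part); y converges to 4. The iterate converges to (4, 4).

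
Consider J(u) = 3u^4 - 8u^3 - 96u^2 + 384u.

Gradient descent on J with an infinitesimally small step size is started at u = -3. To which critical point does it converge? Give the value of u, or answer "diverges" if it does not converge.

-4

J'(u) = 12(u - 4)(u - 2)(u + 4), so J'(-3) = 420.
Gradient descent moves in the -J' direction, i.e. u is decreasing.
The nearest critical point in that direction is u = -4, where J'' = 576 > 0 (a local minimum). The iterate converges there.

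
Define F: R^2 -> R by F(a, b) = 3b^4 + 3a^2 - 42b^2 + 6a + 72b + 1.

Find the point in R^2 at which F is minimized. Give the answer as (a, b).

(-1, -3)

F(a,b) separates as P(a) + Q(b) + 1, so its minimum is min P + min Q + 1.
P'(a) = 6a + 6 vanishes at a ∈ {-1}; Q'(b) = 12(b - 2)(b - 1)(b + 3) vanishes at b ∈ {-3, 1, 2}.
Local minima of P (where P''>0): P(-1)=-3. Local minima of Q: Q(-3)=-351, Q(2)=24.
So the global minimum of F is P(-1) + Q(-3) + 1 = -3 − 351 + 1 = -353, attained at (-1, -3).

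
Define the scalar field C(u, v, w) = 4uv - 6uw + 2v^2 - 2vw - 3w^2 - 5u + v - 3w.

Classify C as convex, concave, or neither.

C is quadratic, so its Hessian is the constant matrix H = [[0, 4, -6], [4, 4, -2], [-6, -2, -6]].
Leading principal minors: 0, -16, 48.
Neither pattern holds ⇒ H is indefinite ⇒ neither convex nor concave.

neither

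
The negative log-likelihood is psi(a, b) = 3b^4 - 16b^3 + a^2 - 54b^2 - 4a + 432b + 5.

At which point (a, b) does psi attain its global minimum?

(2, -3)

psi(a,b) separates as P(a) + Q(b) + 5, so its minimum is min P + min Q + 5.
P'(a) = 2a - 4 vanishes at a ∈ {2}; Q'(b) = 12(b - 4)(b - 3)(b + 3) vanishes at b ∈ {-3, 3, 4}.
Local minima of P (where P''>0): P(2)=-4. Local minima of Q: Q(-3)=-1107, Q(4)=608.
So the global minimum of psi is P(2) + Q(-3) + 5 = -4 − 1107 + 5 = -1106, attained at (2, -3).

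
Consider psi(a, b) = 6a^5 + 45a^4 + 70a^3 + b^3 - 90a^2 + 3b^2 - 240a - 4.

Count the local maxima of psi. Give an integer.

2

psi separates as a function of a plus a function of b, so ∇psi=0 decouples.
∂psi/∂a = 30(a - 1)(a + 1)(a + 2)(a + 4) = 0 at a ∈ {-4, -2, -1, 1}; ∂psi/∂b = 3b(b + 2) = 0 at b ∈ {-2, 0}.
The Hessian is diagonal: diag(psi_aa, psi_bb). Second derivatives: psi_aa(-4)=-900, psi_aa(-2)=180, psi_aa(-1)=-180, psi_aa(1)=900; psi_bb(-2)=-6, psi_bb(0)=6.
Local maxima occur where both diagonal entries negative: (-4, -2), (-1, -2). Count: 2.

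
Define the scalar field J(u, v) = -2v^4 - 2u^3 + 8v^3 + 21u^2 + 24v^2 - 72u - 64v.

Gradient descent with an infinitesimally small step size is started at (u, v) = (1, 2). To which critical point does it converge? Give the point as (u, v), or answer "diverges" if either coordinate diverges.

(3, 1)

J is separable, so gradient descent decouples: u follows -∂J/∂u, v follows -∂J/∂v.
∂J/∂u = -6(u - 4)(u - 3); at u=1 this is -36, so u increases.
∂J/∂v = -8(v - 4)(v - 1)(v + 2); at v=2 this is 64, so v decreases.
u converges to its nearest critical value 3 (a local min of the u-part); v converges to 1. The iterate converges to (3, 1).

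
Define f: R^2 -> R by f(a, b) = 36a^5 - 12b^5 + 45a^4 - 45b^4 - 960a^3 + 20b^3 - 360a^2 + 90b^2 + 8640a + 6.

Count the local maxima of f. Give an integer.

4

f separates as a function of a plus a function of b, so ∇f=0 decouples.
∂f/∂a = 180(a - 3)(a - 2)(a + 2)(a + 4) = 0 at a ∈ {-4, -2, 2, 3}; ∂f/∂b = -60b(b - 1)(b + 1)(b + 3) = 0 at b ∈ {-3, -1, 0, 1}.
The Hessian is diagonal: diag(f_aa, f_bb). Second derivatives: f_aa(-4)=-15120, f_aa(-2)=7200, f_aa(2)=-4320, f_aa(3)=6300; f_bb(-3)=1440, f_bb(-1)=-240, f_bb(0)=180, f_bb(1)=-480.
Local maxima occur where both diagonal entries negative: (-4, -1), (-4, 1), (2, -1), (2, 1). Count: 4.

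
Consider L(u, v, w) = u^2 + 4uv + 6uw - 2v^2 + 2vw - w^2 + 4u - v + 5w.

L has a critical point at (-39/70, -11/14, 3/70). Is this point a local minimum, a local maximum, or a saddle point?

saddle point

The Hessian is constant: H = [[2, 4, 6], [4, -4, 2], [6, 2, -2]].
Leading principal minors: Δ₁ = 2, Δ₂ = -24, Δ₃ = 280.
The minors fit neither the all-positive nor the alternating-sign pattern, so H is indefinite: a saddle point.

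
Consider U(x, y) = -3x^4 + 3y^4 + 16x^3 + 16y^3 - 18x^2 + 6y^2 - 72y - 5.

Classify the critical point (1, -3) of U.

local minimum

The mixed partial ∂²U/∂x∂y is 0, so the Hessian at any point is diag(U_xx, U_yy) = diag(12(-3x^2 + 8x - 3), 12(3y^2 + 8y + 1)).
At (1, -3): H = diag(24, 48).
Both eigenvalues are positive, so H is positive definite: a local minimum.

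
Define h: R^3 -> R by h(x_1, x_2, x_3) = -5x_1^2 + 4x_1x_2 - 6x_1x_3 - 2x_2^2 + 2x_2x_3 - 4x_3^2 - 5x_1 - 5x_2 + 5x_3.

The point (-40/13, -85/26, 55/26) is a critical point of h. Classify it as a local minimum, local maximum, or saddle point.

The Hessian is constant: H = [[-10, 4, -6], [4, -4, 2], [-6, 2, -8]].
Leading principal minors: Δ₁ = -10, Δ₂ = 24, Δ₃ = -104.
The minors alternate sign starting negative (−, +, −), so H is negative definite: a local maximum.

local maximum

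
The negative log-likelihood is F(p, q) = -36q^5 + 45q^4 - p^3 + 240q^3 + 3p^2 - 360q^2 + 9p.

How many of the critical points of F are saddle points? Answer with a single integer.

F separates as a function of p plus a function of q, so ∇F=0 decouples.
∂F/∂p = -3(p - 3)(p + 1) = 0 at p ∈ {-1, 3}; ∂F/∂q = -180q(q - 2)(q - 1)(q + 2) = 0 at q ∈ {-2, 0, 1, 2}.
The Hessian is diagonal: diag(F_pp, F_qq). Second derivatives: F_pp(-1)=12, F_pp(3)=-12; F_qq(-2)=4320, F_qq(0)=-720, F_qq(1)=540, F_qq(2)=-1440.
Saddle points occur where the two diagonal entries have opposite signs: (-1, 0), (-1, 2), (3, -2), (3, 1). Count: 4.

4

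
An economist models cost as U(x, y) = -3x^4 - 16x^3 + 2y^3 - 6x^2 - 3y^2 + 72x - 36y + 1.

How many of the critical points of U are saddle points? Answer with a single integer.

U separates as a function of x plus a function of y, so ∇U=0 decouples.
∂U/∂x = -12(x - 1)(x + 2)(x + 3) = 0 at x ∈ {-3, -2, 1}; ∂U/∂y = 6(y - 3)(y + 2) = 0 at y ∈ {-2, 3}.
The Hessian is diagonal: diag(U_xx, U_yy). Second derivatives: U_xx(-3)=-48, U_xx(-2)=36, U_xx(1)=-144; U_yy(-2)=-30, U_yy(3)=30.
Saddle points occur where the two diagonal entries have opposite signs: (-3, 3), (-2, -2), (1, 3). Count: 3.

3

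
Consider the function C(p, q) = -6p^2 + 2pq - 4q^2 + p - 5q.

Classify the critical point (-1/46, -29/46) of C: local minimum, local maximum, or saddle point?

local maximum

The Hessian of C is constant: H = [[-12, 2], [2, -8]].
det(H) = (-12)·(-8) − 2² = 92.
det(H) > 0 and tr(H) = -20 < 0, so H is negative definite and the point is a local maximum.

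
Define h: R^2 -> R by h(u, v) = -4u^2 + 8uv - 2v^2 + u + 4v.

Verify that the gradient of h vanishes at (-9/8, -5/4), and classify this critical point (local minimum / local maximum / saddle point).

saddle point

∇h = (-8u + 8v + 1, 8u - 4v + 4); substituting (-9/8, -5/4) gives ∇h = (0, 0), so (-9/8, -5/4) is indeed a critical point.
The Hessian of h is constant: H = [[-8, 8], [8, -4]].
det(H) = (-8)·(-4) − 8² = -32.
Since det(H) < 0, H is indefinite and the critical point is a saddle point.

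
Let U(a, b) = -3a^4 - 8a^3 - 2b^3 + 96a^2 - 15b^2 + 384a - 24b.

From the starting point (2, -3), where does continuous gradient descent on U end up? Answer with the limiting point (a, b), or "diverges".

U is separable, so gradient descent decouples: a follows -∂U/∂a, b follows -∂U/∂b.
∂U/∂a = -12(a - 4)(a + 2)(a + 4); at a=2 this is 576, so a decreases.
∂U/∂b = -6(b + 1)(b + 4); at b=-3 this is 12, so b decreases.
a converges to its nearest critical value -2 (a local min of the a-part); b converges to -4. The iterate converges to (-2, -4).

(-2, -4)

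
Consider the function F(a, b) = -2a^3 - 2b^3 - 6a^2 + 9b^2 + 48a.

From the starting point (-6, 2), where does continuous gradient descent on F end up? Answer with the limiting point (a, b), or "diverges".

F is separable, so gradient descent decouples: a follows -∂F/∂a, b follows -∂F/∂b.
∂F/∂a = -6(a - 2)(a + 4); at a=-6 this is -96, so a increases.
∂F/∂b = -6b(b - 3); at b=2 this is 12, so b decreases.
a converges to its nearest critical value -4 (a local min of the a-part); b converges to 0. The iterate converges to (-4, 0).

(-4, 0)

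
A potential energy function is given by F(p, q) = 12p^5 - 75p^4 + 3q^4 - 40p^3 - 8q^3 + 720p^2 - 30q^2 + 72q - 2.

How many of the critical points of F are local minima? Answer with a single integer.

F separates as a function of p plus a function of q, so ∇F=0 decouples.
∂F/∂p = 60p(p - 4)(p - 3)(p + 2) = 0 at p ∈ {-2, 0, 3, 4}; ∂F/∂q = 12(q - 3)(q - 1)(q + 2) = 0 at q ∈ {-2, 1, 3}.
The Hessian is diagonal: diag(F_pp, F_qq). Second derivatives: F_pp(-2)=-3600, F_pp(0)=1440, F_pp(3)=-900, F_pp(4)=1440; F_qq(-2)=180, F_qq(1)=-72, F_qq(3)=120.
Local minima occur where both diagonal entries positive: (0, -2), (0, 3), (4, -2), (4, 3). Count: 4.

4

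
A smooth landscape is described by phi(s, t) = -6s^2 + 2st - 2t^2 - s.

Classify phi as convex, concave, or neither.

phi is quadratic, so its Hessian is the constant matrix H = [[-12, 2], [2, -4]].
det(H) = 44, tr(H) = -16.
det(H) > 0 and tr(H) < 0, so H is negative definite everywhere: concave.

concave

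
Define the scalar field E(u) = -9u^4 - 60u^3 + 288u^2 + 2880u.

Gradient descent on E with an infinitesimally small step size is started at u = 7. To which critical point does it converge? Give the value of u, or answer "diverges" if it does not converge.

E'(u) = -36(u - 4)(u + 4)(u + 5), so E'(7) = -14256.
Gradient descent moves in the -E' direction, i.e. u is increasing.
There is no critical point above u=7, and E' keeps the same sign, so the iterate runs off to +∞.

diverges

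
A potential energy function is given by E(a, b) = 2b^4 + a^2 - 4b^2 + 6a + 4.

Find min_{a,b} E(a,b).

-7

E(a,b) separates as P(a) + Q(b) + 4, so its minimum is min P + min Q + 4.
P'(a) = 2a + 6 vanishes at a ∈ {-3}; Q'(b) = 8b(b - 1)(b + 1) vanishes at b ∈ {-1, 0, 1}.
Local minima of P (where P''>0): P(-3)=-9. Local minima of Q: Q(-1)=-2, Q(1)=-2.
So the global minimum of E is P(-3) + Q(-1) + 4 = -9 − 2 + 4 = -7, attained at (-3, -1).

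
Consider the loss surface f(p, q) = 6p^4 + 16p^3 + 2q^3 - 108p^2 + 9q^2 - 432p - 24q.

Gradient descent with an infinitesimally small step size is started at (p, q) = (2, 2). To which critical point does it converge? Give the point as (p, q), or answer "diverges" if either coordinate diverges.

(3, 1)

f is separable, so gradient descent decouples: p follows -∂f/∂p, q follows -∂f/∂q.
∂f/∂p = 24(p - 3)(p + 2)(p + 3); at p=2 this is -480, so p increases.
∂f/∂q = 6(q - 1)(q + 4); at q=2 this is 36, so q decreases.
p converges to its nearest critical value 3 (a local min of the p-part); q converges to 1. The iterate converges to (3, 1).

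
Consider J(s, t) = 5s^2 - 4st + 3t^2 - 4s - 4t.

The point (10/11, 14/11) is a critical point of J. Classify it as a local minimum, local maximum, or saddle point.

The Hessian of J is constant: H = [[10, -4], [-4, 6]].
det(H) = 10·6 − (-4)² = 44.
det(H) > 0 and tr(H) = 16 > 0, so H is positive definite and the point is a local minimum.

local minimum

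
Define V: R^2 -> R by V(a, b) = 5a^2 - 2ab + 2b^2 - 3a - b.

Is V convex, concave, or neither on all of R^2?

convex

V is quadratic, so its Hessian is the constant matrix H = [[10, -2], [-2, 4]].
det(H) = 36, tr(H) = 14.
det(H) > 0 and tr(H) > 0, so H is positive definite everywhere: convex.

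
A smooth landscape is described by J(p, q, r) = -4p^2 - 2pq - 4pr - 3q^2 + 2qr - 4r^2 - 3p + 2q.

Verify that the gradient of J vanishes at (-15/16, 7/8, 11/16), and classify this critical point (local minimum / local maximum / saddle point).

∇J = (-8p - 2q - 4r - 3, -2p - 6q + 2r + 2, -4p + 2q - 8r); substituting (-15/16, 7/8, 11/16) gives ∇J = (0, 0, 0), so (-15/16, 7/8, 11/16) is indeed a critical point.
The Hessian is constant: H = [[-8, -2, -4], [-2, -6, 2], [-4, 2, -8]].
Leading principal minors: Δ₁ = -8, Δ₂ = 44, Δ₃ = -192.
The minors alternate sign starting negative (−, +, −), so H is negative definite: a local maximum.

local maximum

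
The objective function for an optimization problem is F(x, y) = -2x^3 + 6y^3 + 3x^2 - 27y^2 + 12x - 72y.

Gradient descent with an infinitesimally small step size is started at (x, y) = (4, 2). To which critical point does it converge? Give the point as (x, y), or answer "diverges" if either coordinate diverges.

diverges

F is separable, so gradient descent decouples: x follows -∂F/∂x, y follows -∂F/∂y.
∂F/∂x = -6(x - 2)(x + 1); at x=4 this is -60, so x increases.
∂F/∂y = 18(y - 4)(y + 1); at y=2 this is -108, so y increases.
The x-coordinate has no critical point in that direction and runs off to infinity.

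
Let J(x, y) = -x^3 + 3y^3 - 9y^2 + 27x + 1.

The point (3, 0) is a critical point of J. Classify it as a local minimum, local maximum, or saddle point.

local maximum

The mixed partial ∂²J/∂x∂y is 0, so the Hessian at any point is diag(J_xx, J_yy) = diag(-6x, 18(y - 1)).
At (3, 0): H = diag(-18, -18).
Both eigenvalues are negative, so H is negative definite: a local maximum.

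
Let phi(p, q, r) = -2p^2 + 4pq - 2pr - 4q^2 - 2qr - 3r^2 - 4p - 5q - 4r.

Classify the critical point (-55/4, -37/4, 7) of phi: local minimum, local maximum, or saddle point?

local maximum

The Hessian is constant: H = [[-4, 4, -2], [4, -8, -2], [-2, -2, -6]].
Leading principal minors: Δ₁ = -4, Δ₂ = 16, Δ₃ = -16.
The minors alternate sign starting negative (−, +, −), so H is negative definite: a local maximum.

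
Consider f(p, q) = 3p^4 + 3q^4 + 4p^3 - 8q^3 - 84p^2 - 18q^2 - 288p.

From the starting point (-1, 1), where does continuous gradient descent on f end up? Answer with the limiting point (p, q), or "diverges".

(4, 3)

f is separable, so gradient descent decouples: p follows -∂f/∂p, q follows -∂f/∂q.
∂f/∂p = 12(p - 4)(p + 2)(p + 3); at p=-1 this is -120, so p increases.
∂f/∂q = 12q(q - 3)(q + 1); at q=1 this is -48, so q increases.
p converges to its nearest critical value 4 (a local min of the p-part); q converges to 3. The iterate converges to (4, 3).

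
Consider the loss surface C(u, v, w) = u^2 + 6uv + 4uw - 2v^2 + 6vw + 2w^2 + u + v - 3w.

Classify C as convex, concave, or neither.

neither

C is quadratic, so its Hessian is the constant matrix H = [[2, 6, 4], [6, -4, 6], [4, 6, 4]].
Leading principal minors: 2, -44, 104.
Neither pattern holds ⇒ H is indefinite ⇒ neither convex nor concave.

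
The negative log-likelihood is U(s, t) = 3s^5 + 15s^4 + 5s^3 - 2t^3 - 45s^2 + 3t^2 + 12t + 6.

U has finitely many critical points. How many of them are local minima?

U separates as a function of s plus a function of t, so ∇U=0 decouples.
∂U/∂s = 15s(s - 1)(s + 2)(s + 3) = 0 at s ∈ {-3, -2, 0, 1}; ∂U/∂t = -6(t - 2)(t + 1) = 0 at t ∈ {-1, 2}.
The Hessian is diagonal: diag(U_ss, U_tt). Second derivatives: U_ss(-3)=-180, U_ss(-2)=90, U_ss(0)=-90, U_ss(1)=180; U_tt(-1)=18, U_tt(2)=-18.
Local minima occur where both diagonal entries positive: (-2, -1), (1, -1). Count: 2.

2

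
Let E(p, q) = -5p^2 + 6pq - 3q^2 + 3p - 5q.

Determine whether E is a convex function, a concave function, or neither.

concave

E is quadratic, so its Hessian is the constant matrix H = [[-10, 6], [6, -6]].
det(H) = 24, tr(H) = -16.
det(H) > 0 and tr(H) < 0, so H is negative definite everywhere: concave.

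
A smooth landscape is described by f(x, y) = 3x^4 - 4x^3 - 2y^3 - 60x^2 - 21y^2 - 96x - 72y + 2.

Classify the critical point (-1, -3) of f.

local maximum

The mixed partial ∂²f/∂x∂y is 0, so the Hessian at any point is diag(f_xx, f_yy) = diag(12(3x^2 - 2x - 10), -6(2y + 7)).
At (-1, -3): H = diag(-60, -6).
Both eigenvalues are negative, so H is negative definite: a local maximum.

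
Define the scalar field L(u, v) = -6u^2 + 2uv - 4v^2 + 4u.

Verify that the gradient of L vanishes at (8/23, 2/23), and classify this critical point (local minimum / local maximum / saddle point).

∇L = (-12u + 2v + 4, 2u - 8v); substituting (8/23, 2/23) gives ∇L = (0, 0), so (8/23, 2/23) is indeed a critical point.
The Hessian of L is constant: H = [[-12, 2], [2, -8]].
det(H) = (-12)·(-8) − 2² = 92.
det(H) > 0 and tr(H) = -20 < 0, so H is negative definite and the point is a local maximum.

local maximum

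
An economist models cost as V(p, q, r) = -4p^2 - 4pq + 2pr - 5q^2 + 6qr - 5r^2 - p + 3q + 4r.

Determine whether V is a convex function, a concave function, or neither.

V is quadratic, so its Hessian is the constant matrix H = [[-8, -4, 2], [-4, -10, 6], [2, 6, -10]].
Leading principal minors: -8, 64, -408.
Signs alternate −, +, − ⇒ H ≺ 0 ⇒ concave.

concave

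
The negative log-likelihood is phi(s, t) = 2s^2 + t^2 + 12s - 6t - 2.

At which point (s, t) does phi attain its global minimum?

phi(s,t) separates as P(s) + Q(t) − 2, so its minimum is min P + min Q − 2.
P'(s) = 4s + 12 vanishes at s ∈ {-3}; Q'(t) = 2(t - 3) vanishes at t ∈ {3}.
Local minima of P (where P''>0): P(-3)=-18. Local minima of Q: Q(3)=-9.
So the global minimum of phi is P(-3) + Q(3) − 2 = -18 − 9 − 2 = -29, attained at (-3, 3).

(-3, 3)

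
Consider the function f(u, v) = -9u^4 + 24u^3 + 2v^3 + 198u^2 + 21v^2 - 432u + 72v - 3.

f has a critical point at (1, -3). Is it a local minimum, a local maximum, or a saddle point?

The mixed partial ∂²f/∂u∂v is 0, so the Hessian at any point is diag(f_uu, f_vv) = diag(36(-3u^2 + 4u + 11), 6(2v + 7)).
At (1, -3): H = diag(432, 6).
Both eigenvalues are positive, so H is positive definite: a local minimum.

local minimum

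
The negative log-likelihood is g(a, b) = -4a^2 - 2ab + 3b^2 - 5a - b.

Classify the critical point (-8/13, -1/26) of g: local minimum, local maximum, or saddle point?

saddle point

The Hessian of g is constant: H = [[-8, -2], [-2, 6]].
det(H) = (-8)·6 − (-2)² = -52.
Since det(H) < 0, H is indefinite and the critical point is a saddle point.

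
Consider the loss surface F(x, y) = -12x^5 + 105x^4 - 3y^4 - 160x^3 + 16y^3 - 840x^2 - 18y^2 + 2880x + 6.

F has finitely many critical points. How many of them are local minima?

F separates as a function of x plus a function of y, so ∇F=0 decouples.
∂F/∂x = -60(x - 4)(x - 3)(x - 2)(x + 2) = 0 at x ∈ {-2, 2, 3, 4}; ∂F/∂y = -12y(y - 3)(y - 1) = 0 at y ∈ {0, 1, 3}.
The Hessian is diagonal: diag(F_xx, F_yy). Second derivatives: F_xx(-2)=7200, F_xx(2)=-480, F_xx(3)=300, F_xx(4)=-720; F_yy(0)=-36, F_yy(1)=24, F_yy(3)=-72.
Local minima occur where both diagonal entries positive: (-2, 1), (3, 1). Count: 2.

2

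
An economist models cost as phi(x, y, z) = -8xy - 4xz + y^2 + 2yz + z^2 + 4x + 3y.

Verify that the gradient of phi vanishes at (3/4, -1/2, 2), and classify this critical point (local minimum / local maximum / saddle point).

saddle point

∇phi = (-8y - 4z + 4, -8x + 2y + 2z + 3, -4x + 2y + 2z); substituting (3/4, -1/2, 2) gives ∇phi = (0, 0, 0), so (3/4, -1/2, 2) is indeed a critical point.
The Hessian is constant: H = [[0, -8, -4], [-8, 2, 2], [-4, 2, 2]].
Leading principal minors: Δ₁ = 0, Δ₂ = -64, Δ₃ = -32.
The minors fit neither the all-positive nor the alternating-sign pattern, so H is indefinite: a saddle point.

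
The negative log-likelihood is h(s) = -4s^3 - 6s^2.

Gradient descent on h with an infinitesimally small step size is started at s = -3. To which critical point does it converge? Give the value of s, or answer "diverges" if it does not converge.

h'(s) = -12s(s + 1), so h'(-3) = -72.
Gradient descent moves in the -h' direction, i.e. s is increasing.
The nearest critical point in that direction is s = -1, where h'' = 12 > 0 (a local minimum). The iterate converges there.

-1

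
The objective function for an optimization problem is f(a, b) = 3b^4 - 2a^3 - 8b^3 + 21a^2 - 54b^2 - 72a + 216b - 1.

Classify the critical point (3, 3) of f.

The mixed partial ∂²f/∂a∂b is 0, so the Hessian at any point is diag(f_aa, f_bb) = diag(6(-2a + 7), 12(3b^2 - 4b - 9)).
At (3, 3): H = diag(6, 72).
Both eigenvalues are positive, so H is positive definite: a local minimum.

local minimum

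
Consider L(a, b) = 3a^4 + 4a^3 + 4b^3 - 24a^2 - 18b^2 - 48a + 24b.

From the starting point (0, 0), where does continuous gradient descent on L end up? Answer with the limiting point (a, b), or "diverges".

L is separable, so gradient descent decouples: a follows -∂L/∂a, b follows -∂L/∂b.
∂L/∂a = 12(a - 2)(a + 1)(a + 2); at a=0 this is -48, so a increases.
∂L/∂b = 12(b - 2)(b - 1); at b=0 this is 24, so b decreases.
The b-coordinate has no critical point in that direction and runs off to infinity.

diverges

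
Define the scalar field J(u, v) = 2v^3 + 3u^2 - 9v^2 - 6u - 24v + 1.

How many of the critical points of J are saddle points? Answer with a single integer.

J separates as a function of u plus a function of v, so ∇J=0 decouples.
∂J/∂u = 6(u - 1) = 0 at u ∈ {1}; ∂J/∂v = 6(v - 4)(v + 1) = 0 at v ∈ {-1, 4}.
The Hessian is diagonal: diag(J_uu, J_vv). Second derivatives: J_uu(1)=6; J_vv(-1)=-30, J_vv(4)=30.
Saddle points occur where the two diagonal entries have opposite signs: (1, -1). Count: 1.

1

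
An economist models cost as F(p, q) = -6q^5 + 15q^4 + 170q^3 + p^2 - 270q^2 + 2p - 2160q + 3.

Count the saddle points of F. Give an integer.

F separates as a function of p plus a function of q, so ∇F=0 decouples.
∂F/∂p = 2(p + 1) = 0 at p ∈ {-1}; ∂F/∂q = -30(q - 4)(q - 3)(q + 2)(q + 3) = 0 at q ∈ {-3, -2, 3, 4}.
The Hessian is diagonal: diag(F_pp, F_qq). Second derivatives: F_pp(-1)=2; F_qq(-3)=1260, F_qq(-2)=-900, F_qq(3)=900, F_qq(4)=-1260.
Saddle points occur where the two diagonal entries have opposite signs: (-1, -2), (-1, 4). Count: 2.

2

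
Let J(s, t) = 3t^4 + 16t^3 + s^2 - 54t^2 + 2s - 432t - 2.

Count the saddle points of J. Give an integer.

J separates as a function of s plus a function of t, so ∇J=0 decouples.
∂J/∂s = 2(s + 1) = 0 at s ∈ {-1}; ∂J/∂t = 12(t - 3)(t + 3)(t + 4) = 0 at t ∈ {-4, -3, 3}.
The Hessian is diagonal: diag(J_ss, J_tt). Second derivatives: J_ss(-1)=2; J_tt(-4)=84, J_tt(-3)=-72, J_tt(3)=504.
Saddle points occur where the two diagonal entries have opposite signs: (-1, -3). Count: 1.

1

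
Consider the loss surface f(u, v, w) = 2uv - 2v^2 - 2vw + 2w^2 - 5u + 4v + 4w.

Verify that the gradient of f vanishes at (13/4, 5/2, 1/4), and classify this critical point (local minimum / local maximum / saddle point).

∇f = (2v - 5, 2u - 4v - 2w + 4, -2v + 4w + 4); substituting (13/4, 5/2, 1/4) gives ∇f = (0, 0, 0), so (13/4, 5/2, 1/4) is indeed a critical point.
The Hessian is constant: H = [[0, 2, 0], [2, -4, -2], [0, -2, 4]].
Leading principal minors: Δ₁ = 0, Δ₂ = -4, Δ₃ = -16.
The minors fit neither the all-positive nor the alternating-sign pattern, so H is indefinite: a saddle point.

saddle point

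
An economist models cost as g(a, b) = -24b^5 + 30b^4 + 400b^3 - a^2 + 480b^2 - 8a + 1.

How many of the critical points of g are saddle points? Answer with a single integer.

g separates as a function of a plus a function of b, so ∇g=0 decouples.
∂g/∂a = -2(a + 4) = 0 at a ∈ {-4}; ∂g/∂b = -120b(b - 4)(b + 1)(b + 2) = 0 at b ∈ {-2, -1, 0, 4}.
The Hessian is diagonal: diag(g_aa, g_bb). Second derivatives: g_aa(-4)=-2; g_bb(-2)=1440, g_bb(-1)=-600, g_bb(0)=960, g_bb(4)=-14400.
Saddle points occur where the two diagonal entries have opposite signs: (-4, -2), (-4, 0). Count: 2.

2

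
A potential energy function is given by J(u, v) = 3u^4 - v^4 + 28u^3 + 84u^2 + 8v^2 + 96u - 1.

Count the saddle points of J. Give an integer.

J separates as a function of u plus a function of v, so ∇J=0 decouples.
∂J/∂u = 12(u + 1)(u + 2)(u + 4) = 0 at u ∈ {-4, -2, -1}; ∂J/∂v = -4v(v - 2)(v + 2) = 0 at v ∈ {-2, 0, 2}.
The Hessian is diagonal: diag(J_uu, J_vv). Second derivatives: J_uu(-4)=72, J_uu(-2)=-24, J_uu(-1)=36; J_vv(-2)=-32, J_vv(0)=16, J_vv(2)=-32.
Saddle points occur where the two diagonal entries have opposite signs: (-4, -2), (-4, 2), (-2, 0), (-1, -2), (-1, 2). Count: 5.

5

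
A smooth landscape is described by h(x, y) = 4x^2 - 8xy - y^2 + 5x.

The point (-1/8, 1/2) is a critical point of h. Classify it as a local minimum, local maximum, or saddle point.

saddle point

The Hessian of h is constant: H = [[8, -8], [-8, -2]].
det(H) = 8·(-2) − (-8)² = -80.
Since det(H) < 0, H is indefinite and the critical point is a saddle point.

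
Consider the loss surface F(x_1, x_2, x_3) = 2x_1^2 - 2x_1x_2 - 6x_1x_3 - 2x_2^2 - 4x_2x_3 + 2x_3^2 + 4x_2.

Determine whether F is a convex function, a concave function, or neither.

neither

F is quadratic, so its Hessian is the constant matrix H = [[4, -2, -6], [-2, -4, -4], [-6, -4, 4]].
Leading principal minors: 4, -20, -96.
Neither pattern holds ⇒ H is indefinite ⇒ neither convex nor concave.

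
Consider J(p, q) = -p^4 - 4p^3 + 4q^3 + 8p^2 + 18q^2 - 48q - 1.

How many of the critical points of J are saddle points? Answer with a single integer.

3

J separates as a function of p plus a function of q, so ∇J=0 decouples.
∂J/∂p = -4p(p - 1)(p + 4) = 0 at p ∈ {-4, 0, 1}; ∂J/∂q = 12(q - 1)(q + 4) = 0 at q ∈ {-4, 1}.
The Hessian is diagonal: diag(J_pp, J_qq). Second derivatives: J_pp(-4)=-80, J_pp(0)=16, J_pp(1)=-20; J_qq(-4)=-60, J_qq(1)=60.
Saddle points occur where the two diagonal entries have opposite signs: (-4, 1), (0, -4), (1, 1). Count: 3.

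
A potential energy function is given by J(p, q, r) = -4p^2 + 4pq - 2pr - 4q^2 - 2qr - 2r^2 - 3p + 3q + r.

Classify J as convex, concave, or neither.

concave

J is quadratic, so its Hessian is the constant matrix H = [[-8, 4, -2], [4, -8, -2], [-2, -2, -4]].
Leading principal minors: -8, 48, -96.
Signs alternate −, +, − ⇒ H ≺ 0 ⇒ concave.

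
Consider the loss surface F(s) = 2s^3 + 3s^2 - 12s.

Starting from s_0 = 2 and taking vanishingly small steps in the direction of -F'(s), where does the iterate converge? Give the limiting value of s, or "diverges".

1

F'(s) = 6(s - 1)(s + 2), so F'(2) = 24.
Gradient descent moves in the -F' direction, i.e. s is decreasing.
The nearest critical point in that direction is s = 1, where F'' = 18 > 0 (a local minimum). The iterate converges there.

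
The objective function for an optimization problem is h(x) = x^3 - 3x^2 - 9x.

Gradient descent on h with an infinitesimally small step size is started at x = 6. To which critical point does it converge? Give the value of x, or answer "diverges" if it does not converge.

h'(x) = 3(x - 3)(x + 1), so h'(6) = 63.
Gradient descent moves in the -h' direction, i.e. x is decreasing.
The nearest critical point in that direction is x = 3, where h'' = 12 > 0 (a local minimum). The iterate converges there.

3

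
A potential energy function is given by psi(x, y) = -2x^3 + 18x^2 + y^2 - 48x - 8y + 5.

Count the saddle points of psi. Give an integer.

psi separates as a function of x plus a function of y, so ∇psi=0 decouples.
∂psi/∂x = -6(x - 4)(x - 2) = 0 at x ∈ {2, 4}; ∂psi/∂y = 2(y - 4) = 0 at y ∈ {4}.
The Hessian is diagonal: diag(psi_xx, psi_yy). Second derivatives: psi_xx(2)=12, psi_xx(4)=-12; psi_yy(4)=2.
Saddle points occur where the two diagonal entries have opposite signs: (4, 4). Count: 1.

1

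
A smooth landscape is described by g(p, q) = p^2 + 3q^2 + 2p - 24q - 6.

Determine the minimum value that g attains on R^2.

-55

g(p,q) separates as A(p) + B(q) − 6, so its minimum is min A + min B − 6.
A'(p) = 2p + 2 vanishes at p ∈ {-1}; B'(q) = 6q - 24 vanishes at q ∈ {4}.
Local minima of A (where A''>0): A(-1)=-1. Local minima of B: B(4)=-48.
So the global minimum of g is A(-1) + B(4) − 6 = -1 − 48 − 6 = -55, attained at (-1, 4).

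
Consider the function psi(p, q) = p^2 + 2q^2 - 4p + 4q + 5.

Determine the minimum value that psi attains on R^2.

-1

psi(p,q) separates as A(p) + B(q) + 5, so its minimum is min A + min B + 5.
A'(p) = 2p - 4 vanishes at p ∈ {2}; B'(q) = 4q + 4 vanishes at q ∈ {-1}.
Local minima of A (where A''>0): A(2)=-4. Local minima of B: B(-1)=-2.
So the global minimum of psi is A(2) + B(-1) + 5 = -4 − 2 + 5 = -1, attained at (2, -1).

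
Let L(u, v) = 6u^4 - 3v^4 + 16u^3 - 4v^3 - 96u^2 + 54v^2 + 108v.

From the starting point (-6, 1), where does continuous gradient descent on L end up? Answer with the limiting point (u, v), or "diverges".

L is separable, so gradient descent decouples: u follows -∂L/∂u, v follows -∂L/∂v.
∂L/∂u = 24u(u - 2)(u + 4); at u=-6 this is -2304, so u increases.
∂L/∂v = -12(v - 3)(v + 1)(v + 3); at v=1 this is 192, so v decreases.
u converges to its nearest critical value -4 (a local min of the u-part); v converges to -1. The iterate converges to (-4, -1).

(-4, -1)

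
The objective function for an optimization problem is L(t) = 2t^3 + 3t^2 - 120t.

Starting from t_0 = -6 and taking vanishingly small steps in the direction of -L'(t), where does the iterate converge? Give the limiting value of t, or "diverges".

diverges

L'(t) = 6(t - 4)(t + 5), so L'(-6) = 60.
Gradient descent moves in the -L' direction, i.e. t is decreasing.
There is no critical point below t=-6, and L' keeps the same sign, so the iterate runs off to −∞.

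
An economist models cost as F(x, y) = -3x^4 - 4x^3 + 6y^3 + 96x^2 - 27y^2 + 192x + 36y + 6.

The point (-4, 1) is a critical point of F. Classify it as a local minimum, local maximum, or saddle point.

The mixed partial ∂²F/∂x∂y is 0, so the Hessian at any point is diag(F_xx, F_yy) = diag(12(-3x^2 - 2x + 16), 18(2y - 3)).
At (-4, 1): H = diag(-288, -18).
Both eigenvalues are negative, so H is negative definite: a local maximum.

local maximum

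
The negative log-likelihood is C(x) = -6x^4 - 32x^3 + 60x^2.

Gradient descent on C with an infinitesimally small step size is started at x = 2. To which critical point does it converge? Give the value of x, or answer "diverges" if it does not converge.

C'(x) = -24x(x - 1)(x + 5), so C'(2) = -336.
Gradient descent moves in the -C' direction, i.e. x is increasing.
There is no critical point above x=2, and C' keeps the same sign, so the iterate runs off to +∞.

diverges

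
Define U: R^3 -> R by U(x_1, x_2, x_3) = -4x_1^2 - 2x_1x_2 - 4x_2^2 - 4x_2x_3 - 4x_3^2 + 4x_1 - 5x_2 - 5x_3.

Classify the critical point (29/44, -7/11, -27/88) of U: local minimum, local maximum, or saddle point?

local maximum

The Hessian is constant: H = [[-8, -2, 0], [-2, -8, -4], [0, -4, -8]].
Leading principal minors: Δ₁ = -8, Δ₂ = 60, Δ₃ = -352.
The minors alternate sign starting negative (−, +, −), so H is negative definite: a local maximum.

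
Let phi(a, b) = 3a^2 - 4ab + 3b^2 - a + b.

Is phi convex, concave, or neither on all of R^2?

convex

phi is quadratic, so its Hessian is the constant matrix H = [[6, -4], [-4, 6]].
det(H) = 20, tr(H) = 12.
det(H) > 0 and tr(H) > 0, so H is positive definite everywhere: convex.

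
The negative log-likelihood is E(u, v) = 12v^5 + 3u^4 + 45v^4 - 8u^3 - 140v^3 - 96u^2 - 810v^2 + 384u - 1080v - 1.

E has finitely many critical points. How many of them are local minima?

4

E separates as a function of u plus a function of v, so ∇E=0 decouples.
∂E/∂u = 12(u - 4)(u - 2)(u + 4) = 0 at u ∈ {-4, 2, 4}; ∂E/∂v = 60(v - 3)(v + 1)(v + 2)(v + 3) = 0 at v ∈ {-3, -2, -1, 3}.
The Hessian is diagonal: diag(E_uu, E_vv). Second derivatives: E_uu(-4)=576, E_uu(2)=-144, E_uu(4)=192; E_vv(-3)=-720, E_vv(-2)=300, E_vv(-1)=-480, E_vv(3)=7200.
Local minima occur where both diagonal entries positive: (-4, -2), (-4, 3), (4, -2), (4, 3). Count: 4.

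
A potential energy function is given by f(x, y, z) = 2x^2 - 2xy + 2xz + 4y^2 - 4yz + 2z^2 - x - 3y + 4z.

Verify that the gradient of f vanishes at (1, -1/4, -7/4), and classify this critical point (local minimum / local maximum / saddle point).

local minimum

∇f = (4x - 2y + 2z - 1, -2x + 8y - 4z - 3, 2x - 4y + 4z + 4); substituting (1, -1/4, -7/4) gives ∇f = (0, 0, 0), so (1, -1/4, -7/4) is indeed a critical point.
The Hessian is constant: H = [[4, -2, 2], [-2, 8, -4], [2, -4, 4]].
Leading principal minors: Δ₁ = 4, Δ₂ = 28, Δ₃ = 48.
All leading minors are positive, so H is positive definite: a local minimum.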